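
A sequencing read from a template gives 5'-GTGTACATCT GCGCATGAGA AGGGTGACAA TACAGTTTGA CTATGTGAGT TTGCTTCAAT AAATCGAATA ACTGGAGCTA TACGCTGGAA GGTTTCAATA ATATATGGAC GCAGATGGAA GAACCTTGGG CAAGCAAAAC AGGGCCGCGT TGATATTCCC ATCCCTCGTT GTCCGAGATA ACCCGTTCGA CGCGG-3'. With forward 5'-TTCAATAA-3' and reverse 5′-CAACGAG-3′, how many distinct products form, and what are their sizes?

Two products: 117 bp, 78 bp

The forward primer TTCAATAA matches the top strand at positions 55–62, 94–101.
The reverse primer's reverse complement is CTCGTTG, matching at positions 165–171.
Each forward site pairs with the reverse site to give a product ending at position 171: sizes 117, 78 bp.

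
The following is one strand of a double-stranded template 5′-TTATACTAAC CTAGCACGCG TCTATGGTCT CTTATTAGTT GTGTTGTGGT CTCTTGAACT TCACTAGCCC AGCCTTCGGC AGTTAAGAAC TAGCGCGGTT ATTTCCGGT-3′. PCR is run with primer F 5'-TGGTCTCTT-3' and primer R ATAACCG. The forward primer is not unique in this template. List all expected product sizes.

The forward primer TGGTCTCTT matches the top strand at positions 25–33, 47–55.
The reverse primer's reverse complement is CGGTTAT, matching at positions 96–102.
Each forward site pairs with the reverse site to give a product ending at position 102: sizes 78, 56 bp.

78 bp, 56 bp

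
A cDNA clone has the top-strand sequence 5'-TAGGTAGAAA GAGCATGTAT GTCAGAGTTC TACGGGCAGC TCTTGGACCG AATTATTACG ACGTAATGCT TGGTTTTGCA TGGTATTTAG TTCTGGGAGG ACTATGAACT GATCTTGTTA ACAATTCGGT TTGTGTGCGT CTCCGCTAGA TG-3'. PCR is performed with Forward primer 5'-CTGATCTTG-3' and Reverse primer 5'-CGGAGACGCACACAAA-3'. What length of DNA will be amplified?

Scanning the template, CTGATCTTG occurs at positions 109–117; this primer anneals to the bottom strand there with its 3' end pointing downstream.
The reverse primer's reverse complement is TTTGTGTGCGTCTCCG, which matches the template at positions 130–145.
Product length = (reverse-primer end) − (forward-primer start) + 1 = 145 − 109 + 1 = 37 bp.

37 bp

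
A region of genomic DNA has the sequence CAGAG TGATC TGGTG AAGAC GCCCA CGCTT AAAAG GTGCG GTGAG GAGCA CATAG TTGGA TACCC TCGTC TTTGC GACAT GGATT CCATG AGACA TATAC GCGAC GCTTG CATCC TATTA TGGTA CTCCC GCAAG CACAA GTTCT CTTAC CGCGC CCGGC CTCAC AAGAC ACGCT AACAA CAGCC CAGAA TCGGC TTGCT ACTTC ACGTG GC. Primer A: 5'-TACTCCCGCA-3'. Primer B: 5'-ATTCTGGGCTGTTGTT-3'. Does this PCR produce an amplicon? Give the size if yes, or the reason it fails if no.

Yes — a 68 bp product.

Primer A (TACTCCCGCA) matches the top strand at positions 124–133; it acts as a forward primer.
Primer B's reverse complement is AACAACAGCCCAGAAT, matching the top strand at positions 176–191; it acts as a reverse primer.
The 3' ends face each other across positions 124–191, giving a 68 bp product.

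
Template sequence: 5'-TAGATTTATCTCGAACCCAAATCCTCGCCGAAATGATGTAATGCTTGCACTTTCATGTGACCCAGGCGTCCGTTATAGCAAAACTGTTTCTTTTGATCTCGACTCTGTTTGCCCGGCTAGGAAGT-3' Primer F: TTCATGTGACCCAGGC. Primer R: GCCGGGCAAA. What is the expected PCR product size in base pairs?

Scanning the template, TTCATGTGACCCAGGC occurs at positions 52–67; this primer anneals to the bottom strand there with its 3' end pointing downstream.
Taking the reverse complement of GCCGGGCAAA gives TTTGCCCGGC, found at positions 108–117 on the template; the primer anneals here to the top strand with its 3' end pointing upstream.
Amplicon spans positions 52–117: 66 bp.

66 bp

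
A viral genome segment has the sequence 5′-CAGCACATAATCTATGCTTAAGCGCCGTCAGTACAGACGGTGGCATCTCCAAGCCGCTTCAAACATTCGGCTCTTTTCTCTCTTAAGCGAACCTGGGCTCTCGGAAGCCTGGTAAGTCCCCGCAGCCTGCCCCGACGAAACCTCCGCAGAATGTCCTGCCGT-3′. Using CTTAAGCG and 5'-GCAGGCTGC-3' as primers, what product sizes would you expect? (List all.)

The forward primer CTTAAGCG matches the top strand at positions 17–24, 82–89.
The reverse primer's reverse complement is GCAGCCTGC, matching at positions 122–130.
Each forward site pairs with the reverse site to give a product ending at position 130: sizes 114, 49 bp.

114 bp, 49 bp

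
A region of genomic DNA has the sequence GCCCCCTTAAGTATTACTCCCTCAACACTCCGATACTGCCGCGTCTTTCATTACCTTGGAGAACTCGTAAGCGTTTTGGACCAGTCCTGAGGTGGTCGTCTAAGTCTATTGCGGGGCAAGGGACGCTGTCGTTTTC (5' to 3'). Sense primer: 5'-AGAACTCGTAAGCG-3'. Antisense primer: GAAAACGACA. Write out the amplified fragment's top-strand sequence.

5'-AGAACTCGTAAGCGTTTTGGACCAGTCCTGAGGTGGTCGTCTAAGTCTATTGCGGGGCAAGGGACGCTGTCGTTTTC-3'

Forward primer AGAACTCGTAAGCG is found on the top strand at positions 60–73.
Reverse complement of the reverse primer: TGTCGTTTTC. This occurs on the top strand at positions 127–136.
The product is the template from position 60 through 136 (77 bp).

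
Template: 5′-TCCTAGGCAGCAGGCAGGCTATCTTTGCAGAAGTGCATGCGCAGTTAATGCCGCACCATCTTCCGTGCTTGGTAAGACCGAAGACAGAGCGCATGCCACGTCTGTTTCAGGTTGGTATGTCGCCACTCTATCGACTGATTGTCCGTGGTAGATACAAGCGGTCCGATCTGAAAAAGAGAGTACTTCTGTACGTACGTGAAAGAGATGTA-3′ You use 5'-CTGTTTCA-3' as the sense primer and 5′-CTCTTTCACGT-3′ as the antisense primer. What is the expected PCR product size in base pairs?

103 bp

The forward primer matches the template at positions 102–109.
Taking the reverse complement of CTCTTTCACGT gives ACGTGAAAGAG, found at positions 194–204 on the template; the primer anneals here to the top strand with its 3' end pointing upstream.
The product runs from position 102 to position 204, so its length is 204 − 102 + 1 = 103 bp.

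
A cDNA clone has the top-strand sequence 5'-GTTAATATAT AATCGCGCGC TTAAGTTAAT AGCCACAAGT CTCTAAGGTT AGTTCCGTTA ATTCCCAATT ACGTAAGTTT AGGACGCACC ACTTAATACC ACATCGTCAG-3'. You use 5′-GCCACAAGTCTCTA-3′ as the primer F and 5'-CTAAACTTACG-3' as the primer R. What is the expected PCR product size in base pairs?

51 bp

Forward primer GCCACAAGTCTCTA is found on the top strand at positions 32–45.
Taking the reverse complement of CTAAACTTACG gives CGTAAGTTTAG, found at positions 72–82 on the template; the primer anneals here to the top strand with its 3' end pointing upstream.
Product length = (reverse-primer end) − (forward-primer start) + 1 = 82 − 32 + 1 = 51 bp.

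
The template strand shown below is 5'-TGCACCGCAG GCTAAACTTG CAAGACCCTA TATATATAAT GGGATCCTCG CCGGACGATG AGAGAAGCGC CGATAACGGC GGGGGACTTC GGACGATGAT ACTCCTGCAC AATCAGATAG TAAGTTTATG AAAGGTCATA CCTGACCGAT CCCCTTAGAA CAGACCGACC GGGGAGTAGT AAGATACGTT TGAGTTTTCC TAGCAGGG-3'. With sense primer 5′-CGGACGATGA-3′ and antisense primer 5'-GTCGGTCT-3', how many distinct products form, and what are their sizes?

Two products: 118 bp, 80 bp

The forward primer CGGACGATGA matches the top strand at positions 52–61, 90–99.
The reverse primer's reverse complement is AGACCGAC, matching at positions 162–169.
Each forward site pairs with the reverse site to give a product ending at position 169: sizes 118, 80 bp.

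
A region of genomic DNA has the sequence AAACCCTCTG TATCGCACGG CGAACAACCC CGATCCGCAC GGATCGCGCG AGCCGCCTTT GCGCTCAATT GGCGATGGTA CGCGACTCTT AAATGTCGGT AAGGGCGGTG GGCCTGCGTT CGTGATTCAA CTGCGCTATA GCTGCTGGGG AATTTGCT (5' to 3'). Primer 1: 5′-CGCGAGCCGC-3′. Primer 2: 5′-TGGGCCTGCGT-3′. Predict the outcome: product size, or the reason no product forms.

No product — both primers anneal to the same strand and extend in the same direction.

Primer 1 (CGCGAGCCGC) matches the top strand at positions 47–56 (3' end points downstream).
Primer 2 (TGGGCCTGCGT) also matches the top strand directly, at positions 109–119 — its reverse complement ACGCAGGCCCA is not present.
Both primers anneal to the bottom strand with 3' ends pointing the same way, so neither can prime synthesis back toward the other.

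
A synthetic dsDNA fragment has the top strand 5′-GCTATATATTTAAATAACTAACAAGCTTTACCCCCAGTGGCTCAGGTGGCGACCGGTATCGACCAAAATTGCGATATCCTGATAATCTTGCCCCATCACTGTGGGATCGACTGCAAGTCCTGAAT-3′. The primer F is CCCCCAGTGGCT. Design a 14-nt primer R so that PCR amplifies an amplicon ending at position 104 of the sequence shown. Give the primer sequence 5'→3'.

5'-CCACAGTGATGGGG-3'

The forward primer binds at positions 31–42; the product's 3' end on the top strand is position 104.
The reverse primer anneals to the top strand over positions 91–104, i.e. to CCCCATCACTGTGG.
Its sequence written 5'→3' is the reverse complement: CCACAGTGATGGGG.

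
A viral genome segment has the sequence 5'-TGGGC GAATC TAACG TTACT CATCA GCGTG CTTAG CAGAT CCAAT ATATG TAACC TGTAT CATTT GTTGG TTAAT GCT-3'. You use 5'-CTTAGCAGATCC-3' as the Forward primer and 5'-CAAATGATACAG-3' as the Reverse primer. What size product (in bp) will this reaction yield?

Scanning the template, CTTAGCAGATCC occurs at positions 31–42; this primer anneals to the bottom strand there with its 3' end pointing downstream.
Reverse complement of the reverse primer: CTGTATCATTTG. This occurs on the top strand at positions 55–66.
Amplicon spans positions 31–66: 36 bp.

36 bp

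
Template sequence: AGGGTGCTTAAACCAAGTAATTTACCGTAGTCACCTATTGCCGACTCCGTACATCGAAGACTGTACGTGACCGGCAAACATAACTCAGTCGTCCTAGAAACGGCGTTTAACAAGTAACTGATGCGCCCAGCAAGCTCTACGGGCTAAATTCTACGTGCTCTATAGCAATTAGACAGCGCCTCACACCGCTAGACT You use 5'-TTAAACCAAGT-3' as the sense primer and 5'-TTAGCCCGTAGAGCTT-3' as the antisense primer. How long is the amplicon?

140 bp

The forward primer matches the template at positions 8–18.
Taking the reverse complement of TTAGCCCGTAGAGCTT gives AAGCTCTACGGGCTAA, found at positions 132–147 on the template; the primer anneals here to the top strand with its 3' end pointing upstream.
The product runs from position 8 to position 147, so its length is 147 − 8 + 1 = 140 bp.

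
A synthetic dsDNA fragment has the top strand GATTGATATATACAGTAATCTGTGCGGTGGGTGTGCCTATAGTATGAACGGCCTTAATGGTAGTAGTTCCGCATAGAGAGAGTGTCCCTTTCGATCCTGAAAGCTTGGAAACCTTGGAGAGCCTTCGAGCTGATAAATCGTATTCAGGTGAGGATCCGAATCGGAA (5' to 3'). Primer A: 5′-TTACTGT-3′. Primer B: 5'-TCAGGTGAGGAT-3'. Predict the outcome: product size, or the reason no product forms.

Primer A (TTACTGT) has reverse complement ACAGTAA, which matches the top strand at positions 12–18; primer A anneals to the top strand there with its 3' end pointing upstream toward position 12.
Primer B (TCAGGTGAGGAT) matches the top strand directly at positions 144–155; it anneals to the bottom strand with its 3' end pointing downstream toward position 155.
The 3' ends diverge (primer A extends toward position 1, primer B toward position 166), so the primers never converge on a shared product.

No product — the primers' 3' ends point away from each other.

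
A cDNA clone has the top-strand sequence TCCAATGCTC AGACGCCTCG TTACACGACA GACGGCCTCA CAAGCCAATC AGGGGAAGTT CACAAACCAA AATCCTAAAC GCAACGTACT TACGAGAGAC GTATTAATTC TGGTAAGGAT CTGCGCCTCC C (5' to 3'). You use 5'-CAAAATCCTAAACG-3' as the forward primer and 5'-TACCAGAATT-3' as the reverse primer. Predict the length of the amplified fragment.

Scanning the template, CAAAATCCTAAACG occurs at positions 68–81; this primer anneals to the bottom strand there with its 3' end pointing downstream.
Reverse complement of the reverse primer: AATTCTGGTA. This occurs on the top strand at positions 106–115.
Amplicon spans positions 68–115: 48 bp.

48 bp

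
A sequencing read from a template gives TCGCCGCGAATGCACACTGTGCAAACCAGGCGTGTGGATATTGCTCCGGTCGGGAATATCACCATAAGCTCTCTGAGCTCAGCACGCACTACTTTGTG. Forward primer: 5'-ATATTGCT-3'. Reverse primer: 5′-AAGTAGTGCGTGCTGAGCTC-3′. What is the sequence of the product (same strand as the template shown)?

Scanning the template, ATATTGCT occurs at positions 38–45; this primer anneals to the bottom strand there with its 3' end pointing downstream.
The reverse primer's reverse complement is GAGCTCAGCACGCACTACTT, which matches the template at positions 75–94.
The product is the template from position 38 through 94 (57 bp).

5'-ATATTGCTCCGGTCGGGAATATCACCATAAGCTCTCTGAGCTCAGCACGCACTACTT-3'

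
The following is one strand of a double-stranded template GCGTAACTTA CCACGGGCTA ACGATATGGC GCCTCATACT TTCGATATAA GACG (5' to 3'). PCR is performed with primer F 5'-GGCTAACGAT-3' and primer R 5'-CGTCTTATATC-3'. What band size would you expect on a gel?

Scanning the template, GGCTAACGAT occurs at positions 16–25; this primer anneals to the bottom strand there with its 3' end pointing downstream.
Reverse complement of the reverse primer: GATATAAGACG. This occurs on the top strand at positions 44–54.
Amplicon spans positions 16–54: 39 bp.

39 bp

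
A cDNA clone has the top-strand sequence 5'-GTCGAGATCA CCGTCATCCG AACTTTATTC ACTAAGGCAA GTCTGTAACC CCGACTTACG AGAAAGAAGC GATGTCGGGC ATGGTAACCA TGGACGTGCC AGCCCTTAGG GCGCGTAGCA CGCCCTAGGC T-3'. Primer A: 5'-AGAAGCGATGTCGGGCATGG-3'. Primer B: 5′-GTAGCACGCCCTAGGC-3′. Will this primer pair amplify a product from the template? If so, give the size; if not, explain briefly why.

No product — both primers anneal to the same strand and extend in the same direction.

Primer A (AGAAGCGATGTCGGGCATGG) matches the top strand at positions 65–84 (3' end points downstream).
Primer B (GTAGCACGCCCTAGGC) also matches the top strand directly, at positions 115–130 — its reverse complement GCCTAGGGCGTGCTAC is not present.
Both primers anneal to the bottom strand with 3' ends pointing the same way, so neither can prime synthesis back toward the other.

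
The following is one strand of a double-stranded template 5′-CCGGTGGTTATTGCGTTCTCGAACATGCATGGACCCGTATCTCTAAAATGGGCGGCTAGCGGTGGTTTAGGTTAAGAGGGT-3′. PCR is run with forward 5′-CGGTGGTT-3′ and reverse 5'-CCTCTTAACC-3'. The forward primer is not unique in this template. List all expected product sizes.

The forward primer CGGTGGTT matches the top strand at positions 2–9, 60–67.
The reverse primer's reverse complement is GGTTAAGAGG, matching at positions 70–79.
Each forward site pairs with the reverse site to give a product ending at position 79: sizes 78, 20 bp.

78 bp, 20 bp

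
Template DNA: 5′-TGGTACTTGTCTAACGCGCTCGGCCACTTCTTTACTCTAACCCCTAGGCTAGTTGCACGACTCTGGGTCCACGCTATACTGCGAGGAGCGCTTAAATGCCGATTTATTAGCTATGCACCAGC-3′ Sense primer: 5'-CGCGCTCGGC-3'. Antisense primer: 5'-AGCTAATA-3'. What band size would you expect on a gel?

Scanning the template, CGCGCTCGGC occurs at positions 15–24; this primer anneals to the bottom strand there with its 3' end pointing downstream.
Reverse complement of the reverse primer: TATTAGCT. This occurs on the top strand at positions 105–112.
Amplicon spans positions 15–112: 98 bp.

98 bp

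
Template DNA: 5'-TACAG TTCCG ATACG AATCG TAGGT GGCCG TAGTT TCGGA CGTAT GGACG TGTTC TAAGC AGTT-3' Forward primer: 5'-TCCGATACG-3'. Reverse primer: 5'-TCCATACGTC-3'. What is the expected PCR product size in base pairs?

42 bp

The forward primer matches the template at positions 7–15.
Reverse complement of the reverse primer: GACGTATGGA. This occurs on the top strand at positions 39–48.
Product length = (reverse-primer end) − (forward-primer start) + 1 = 48 − 7 + 1 = 42 bp.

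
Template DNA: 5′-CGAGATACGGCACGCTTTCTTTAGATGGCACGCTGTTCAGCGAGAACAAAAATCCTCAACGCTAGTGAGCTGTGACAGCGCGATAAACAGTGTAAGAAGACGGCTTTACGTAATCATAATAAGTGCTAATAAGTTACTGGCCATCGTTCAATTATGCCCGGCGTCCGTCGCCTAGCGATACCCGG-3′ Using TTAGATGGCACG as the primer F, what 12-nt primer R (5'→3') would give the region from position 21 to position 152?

The product's 3' end on the top strand is position 152.
The reverse primer anneals to the top strand over positions 141–152, i.e. to CCATCGTTCAAT.
Its sequence written 5'→3' is the reverse complement: ATTGAACGATGG.

5'-ATTGAACGATGG-3'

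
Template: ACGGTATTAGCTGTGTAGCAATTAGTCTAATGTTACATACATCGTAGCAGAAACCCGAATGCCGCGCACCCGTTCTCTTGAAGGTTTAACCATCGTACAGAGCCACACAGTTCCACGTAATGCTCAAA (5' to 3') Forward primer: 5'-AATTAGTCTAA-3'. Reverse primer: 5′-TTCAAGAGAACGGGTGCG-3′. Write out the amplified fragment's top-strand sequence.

Scanning the template, AATTAGTCTAA occurs at positions 20–30; this primer anneals to the bottom strand there with its 3' end pointing downstream.
Reverse complement of the reverse primer: CGCACCCGTTCTCTTGAA. This occurs on the top strand at positions 65–82.
The product is the template from position 20 through 82 (63 bp).

5'-AATTAGTCTAATGTTACATACATCGTAGCAGAAACCCGAATGCCGCGCACCCGTTCTCTTGAA-3'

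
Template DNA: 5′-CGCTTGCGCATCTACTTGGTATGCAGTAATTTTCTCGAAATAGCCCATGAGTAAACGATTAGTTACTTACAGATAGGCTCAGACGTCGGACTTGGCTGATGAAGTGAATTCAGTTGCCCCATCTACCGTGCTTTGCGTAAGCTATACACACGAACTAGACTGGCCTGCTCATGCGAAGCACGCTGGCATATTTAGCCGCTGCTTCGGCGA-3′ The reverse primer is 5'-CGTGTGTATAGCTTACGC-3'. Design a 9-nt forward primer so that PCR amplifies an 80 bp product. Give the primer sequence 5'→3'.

The reverse primer's reverse complement GCGTAAGCTATACACACG matches the template at positions 135–152, so the product ends at position 152.
An 80 bp product then starts at position 152 − 80 + 1 = 73.
The forward primer is identical to the top strand there: ATAGGCTCA.

5'-ATAGGCTCA-3'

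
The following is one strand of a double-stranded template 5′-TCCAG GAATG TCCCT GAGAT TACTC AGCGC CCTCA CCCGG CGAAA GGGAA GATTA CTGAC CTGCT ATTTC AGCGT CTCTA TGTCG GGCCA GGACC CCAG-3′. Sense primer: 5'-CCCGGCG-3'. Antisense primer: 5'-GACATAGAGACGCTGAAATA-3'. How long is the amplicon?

Scanning the template, CCCGGCG occurs at positions 36–42; this primer anneals to the bottom strand there with its 3' end pointing downstream.
The reverse primer's reverse complement is TATTTCAGCGTCTCTATGTC, which matches the template at positions 65–84.
The product runs from position 36 to position 84, so its length is 84 − 36 + 1 = 49 bp.

49 bp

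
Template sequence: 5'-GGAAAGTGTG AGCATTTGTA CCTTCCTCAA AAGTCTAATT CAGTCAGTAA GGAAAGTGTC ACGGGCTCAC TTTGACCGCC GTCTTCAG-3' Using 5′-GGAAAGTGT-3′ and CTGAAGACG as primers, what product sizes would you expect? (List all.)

The forward primer GGAAAGTGT matches the top strand at positions 1–9, 51–59.
The reverse primer's reverse complement is CGTCTTCAG, matching at positions 80–88.
Each forward site pairs with the reverse site to give a product ending at position 88: sizes 88, 38 bp.

88 bp, 38 bp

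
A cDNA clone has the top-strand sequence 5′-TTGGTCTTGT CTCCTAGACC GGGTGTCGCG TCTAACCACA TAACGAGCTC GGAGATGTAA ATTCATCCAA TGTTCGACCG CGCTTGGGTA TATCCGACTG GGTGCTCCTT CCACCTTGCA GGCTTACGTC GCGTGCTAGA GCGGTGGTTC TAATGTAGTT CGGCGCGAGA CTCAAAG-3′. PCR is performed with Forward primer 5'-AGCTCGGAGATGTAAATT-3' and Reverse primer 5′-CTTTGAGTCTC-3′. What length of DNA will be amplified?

Forward primer AGCTCGGAGATGTAAATT is found on the top strand at positions 46–63.
The reverse primer's reverse complement is GAGACTCAAAG, which matches the template at positions 167–177.
Amplicon spans positions 46–177: 132 bp.

132 bp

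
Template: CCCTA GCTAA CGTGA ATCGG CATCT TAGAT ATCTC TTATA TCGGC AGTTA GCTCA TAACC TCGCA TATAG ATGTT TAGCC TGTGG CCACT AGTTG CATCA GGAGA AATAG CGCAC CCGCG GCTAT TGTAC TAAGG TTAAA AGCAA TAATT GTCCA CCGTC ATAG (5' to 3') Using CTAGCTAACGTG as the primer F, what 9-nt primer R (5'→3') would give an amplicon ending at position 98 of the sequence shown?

The forward primer binds at positions 3–14; the product's 3' end on the top strand is position 98.
The reverse primer anneals to the top strand over positions 90–98, i.e. to TAGTTGCAT.
Its sequence written 5'→3' is the reverse complement: ATGCAACTA.

5'-ATGCAACTA-3'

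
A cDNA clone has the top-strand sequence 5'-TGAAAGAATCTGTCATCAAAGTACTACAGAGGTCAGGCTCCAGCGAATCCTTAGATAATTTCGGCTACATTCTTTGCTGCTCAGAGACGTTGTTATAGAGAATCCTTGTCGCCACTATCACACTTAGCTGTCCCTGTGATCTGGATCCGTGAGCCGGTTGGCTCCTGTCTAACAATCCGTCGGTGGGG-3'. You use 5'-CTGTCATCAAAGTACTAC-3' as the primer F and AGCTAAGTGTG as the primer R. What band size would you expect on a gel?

Forward primer CTGTCATCAAAGTACTAC is found on the top strand at positions 10–27.
The reverse primer's reverse complement is CACACTTAGCT, which matches the template at positions 119–129.
The product runs from position 10 to position 129, so its length is 129 − 10 + 1 = 120 bp.

120 bp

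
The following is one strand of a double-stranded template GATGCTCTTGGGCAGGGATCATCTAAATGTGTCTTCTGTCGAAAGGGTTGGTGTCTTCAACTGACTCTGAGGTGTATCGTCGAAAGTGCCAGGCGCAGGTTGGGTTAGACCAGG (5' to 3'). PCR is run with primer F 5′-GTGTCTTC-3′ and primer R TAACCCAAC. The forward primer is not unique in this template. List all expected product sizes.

79 bp, 57 bp

The forward primer GTGTCTTC matches the top strand at positions 29–36, 51–58.
The reverse primer's reverse complement is GTTGGGTTA, matching at positions 99–107.
Each forward site pairs with the reverse site to give a product ending at position 107: sizes 79, 57 bp.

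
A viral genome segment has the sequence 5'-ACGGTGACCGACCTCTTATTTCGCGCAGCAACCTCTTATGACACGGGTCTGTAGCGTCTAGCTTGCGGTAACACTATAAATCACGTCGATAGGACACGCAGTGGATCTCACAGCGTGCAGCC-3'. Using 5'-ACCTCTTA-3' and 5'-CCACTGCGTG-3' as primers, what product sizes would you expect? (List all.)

94 bp, 74 bp

The forward primer ACCTCTTA matches the top strand at positions 11–18, 31–38.
The reverse primer's reverse complement is CACGCAGTGG, matching at positions 95–104.
Each forward site pairs with the reverse site to give a product ending at position 104: sizes 94, 74 bp.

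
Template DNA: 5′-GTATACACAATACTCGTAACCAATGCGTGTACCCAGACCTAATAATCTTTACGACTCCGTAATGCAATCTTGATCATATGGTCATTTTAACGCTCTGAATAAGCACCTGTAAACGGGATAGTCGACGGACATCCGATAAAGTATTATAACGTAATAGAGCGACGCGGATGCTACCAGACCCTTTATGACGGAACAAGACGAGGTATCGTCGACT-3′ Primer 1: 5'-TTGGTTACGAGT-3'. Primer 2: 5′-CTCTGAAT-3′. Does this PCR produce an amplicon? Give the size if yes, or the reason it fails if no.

Primer 1 (TTGGTTACGAGT) has reverse complement ACTCGTAACCAA, which matches the top strand at positions 12–23; primer 1 anneals to the top strand there with its 3' end pointing upstream toward position 12.
Primer 2 (CTCTGAAT) matches the top strand directly at positions 93–100; it anneals to the bottom strand with its 3' end pointing downstream toward position 100.
The 3' ends diverge (primer 1 extends toward position 1, primer 2 toward position 214), so the primers never converge on a shared product.

No product — the primers' 3' ends point away from each other.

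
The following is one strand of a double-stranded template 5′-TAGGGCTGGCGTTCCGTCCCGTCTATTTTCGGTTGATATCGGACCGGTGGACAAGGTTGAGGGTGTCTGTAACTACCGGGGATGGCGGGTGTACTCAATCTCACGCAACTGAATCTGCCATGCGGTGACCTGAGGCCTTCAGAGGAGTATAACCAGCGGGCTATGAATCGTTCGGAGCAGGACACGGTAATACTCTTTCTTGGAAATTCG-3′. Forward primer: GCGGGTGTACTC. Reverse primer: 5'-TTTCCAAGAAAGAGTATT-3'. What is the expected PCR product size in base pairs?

Scanning the template, GCGGGTGTACTC occurs at positions 85–96; this primer anneals to the bottom strand there with its 3' end pointing downstream.
Reverse complement of the reverse primer: AATACTCTTTCTTGGAAA. This occurs on the top strand at positions 189–206.
Amplicon spans positions 85–206: 122 bp.

122 bp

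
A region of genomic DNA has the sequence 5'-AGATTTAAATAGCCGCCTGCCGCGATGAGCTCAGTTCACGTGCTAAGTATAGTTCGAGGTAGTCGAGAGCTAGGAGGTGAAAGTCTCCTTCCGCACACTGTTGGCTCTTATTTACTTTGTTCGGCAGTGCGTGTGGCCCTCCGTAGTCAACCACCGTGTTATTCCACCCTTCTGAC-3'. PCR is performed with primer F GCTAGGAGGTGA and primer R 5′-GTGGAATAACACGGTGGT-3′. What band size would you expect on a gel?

99 bp

Forward primer GCTAGGAGGTGA is found on the top strand at positions 69–80.
Reverse complement of the reverse primer: ACCACCGTGTTATTCCAC. This occurs on the top strand at positions 150–167.
Product length = (reverse-primer end) − (forward-primer start) + 1 = 167 − 69 + 1 = 99 bp.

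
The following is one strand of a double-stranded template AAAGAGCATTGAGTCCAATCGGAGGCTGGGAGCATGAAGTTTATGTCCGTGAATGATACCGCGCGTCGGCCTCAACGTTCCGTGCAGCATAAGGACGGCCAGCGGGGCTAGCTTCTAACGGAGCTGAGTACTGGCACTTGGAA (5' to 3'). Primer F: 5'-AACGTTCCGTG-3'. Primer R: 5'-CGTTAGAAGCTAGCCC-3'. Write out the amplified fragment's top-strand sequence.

The forward primer matches the template at positions 74–84.
Taking the reverse complement of CGTTAGAAGCTAGCCC gives GGGCTAGCTTCTAACG, found at positions 105–120 on the template; the primer anneals here to the top strand with its 3' end pointing upstream.
The product is the template from position 74 through 120 (47 bp).

5'-AACGTTCCGTGCAGCATAAGGACGGCCAGCGGGGCTAGCTTCTAACG-3'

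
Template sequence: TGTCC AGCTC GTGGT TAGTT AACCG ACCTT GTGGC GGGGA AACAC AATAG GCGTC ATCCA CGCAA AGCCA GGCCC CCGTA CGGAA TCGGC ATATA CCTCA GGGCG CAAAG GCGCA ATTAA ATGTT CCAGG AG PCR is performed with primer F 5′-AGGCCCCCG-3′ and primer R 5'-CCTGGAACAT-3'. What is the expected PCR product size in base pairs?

61 bp

Scanning the template, AGGCCCCCG occurs at positions 70–78; this primer anneals to the bottom strand there with its 3' end pointing downstream.
Reverse complement of the reverse primer: ATGTTCCAGG. This occurs on the top strand at positions 121–130.
Amplicon spans positions 70–130: 61 bp.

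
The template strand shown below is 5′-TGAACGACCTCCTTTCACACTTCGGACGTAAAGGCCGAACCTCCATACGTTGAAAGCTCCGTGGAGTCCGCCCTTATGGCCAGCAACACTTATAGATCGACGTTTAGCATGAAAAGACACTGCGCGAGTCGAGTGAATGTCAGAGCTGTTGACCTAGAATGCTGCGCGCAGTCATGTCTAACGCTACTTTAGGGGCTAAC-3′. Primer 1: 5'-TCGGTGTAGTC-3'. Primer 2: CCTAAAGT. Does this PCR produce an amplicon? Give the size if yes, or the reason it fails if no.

No product — primer 1 has no binding site in the template.

Primer 1 (TCGGTGTAGTC) does not match the top strand, and its reverse complement GACTACACCGA does not match either.
With no annealing site for primer 1, no amplification occurs.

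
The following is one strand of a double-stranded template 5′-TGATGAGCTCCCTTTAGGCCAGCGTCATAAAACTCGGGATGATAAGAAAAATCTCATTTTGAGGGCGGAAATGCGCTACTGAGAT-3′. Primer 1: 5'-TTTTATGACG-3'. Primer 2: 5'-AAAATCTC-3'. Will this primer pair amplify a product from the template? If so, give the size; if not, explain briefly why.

Primer 1 (TTTTATGACG) has reverse complement CGTCATAAAA, which matches the top strand at positions 23–32; primer 1 anneals to the top strand there with its 3' end pointing upstream toward position 23.
Primer 2 (AAAATCTC) matches the top strand directly at positions 48–55; it anneals to the bottom strand with its 3' end pointing downstream toward position 55.
The 3' ends diverge (primer 1 extends toward position 1, primer 2 toward position 85), so the primers never converge on a shared product.

No product — the primers' 3' ends point away from each other.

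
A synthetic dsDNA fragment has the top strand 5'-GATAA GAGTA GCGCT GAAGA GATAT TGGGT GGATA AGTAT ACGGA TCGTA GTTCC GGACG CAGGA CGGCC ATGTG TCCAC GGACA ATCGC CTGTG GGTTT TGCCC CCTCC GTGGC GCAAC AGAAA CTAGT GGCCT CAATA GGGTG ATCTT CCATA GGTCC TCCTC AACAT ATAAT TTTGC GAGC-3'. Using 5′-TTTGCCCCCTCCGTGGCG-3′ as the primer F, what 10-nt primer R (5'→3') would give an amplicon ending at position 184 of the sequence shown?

The forward primer binds at positions 99–116; the product's 3' end on the top strand is position 184.
The reverse primer anneals to the top strand over positions 175–184, i.e. to TTTTGCGAGC.
Its sequence written 5'→3' is the reverse complement: GCTCGCAAAA.

5'-GCTCGCAAAA-3'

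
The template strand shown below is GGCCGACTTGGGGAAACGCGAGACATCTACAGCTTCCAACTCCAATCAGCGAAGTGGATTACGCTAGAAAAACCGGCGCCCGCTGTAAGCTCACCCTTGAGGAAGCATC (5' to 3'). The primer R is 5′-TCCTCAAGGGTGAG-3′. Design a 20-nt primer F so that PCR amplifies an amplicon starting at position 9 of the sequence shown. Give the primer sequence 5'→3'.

5'-TGGGGAAACGCGAGACATCT-3'

The reverse primer's reverse complement CTCACCCTTGAGGA matches the template at positions 90–103; the product starts at position 9.
The forward primer is identical to the top strand over positions 9–28: TGGGGAAACGCGAGACATCT.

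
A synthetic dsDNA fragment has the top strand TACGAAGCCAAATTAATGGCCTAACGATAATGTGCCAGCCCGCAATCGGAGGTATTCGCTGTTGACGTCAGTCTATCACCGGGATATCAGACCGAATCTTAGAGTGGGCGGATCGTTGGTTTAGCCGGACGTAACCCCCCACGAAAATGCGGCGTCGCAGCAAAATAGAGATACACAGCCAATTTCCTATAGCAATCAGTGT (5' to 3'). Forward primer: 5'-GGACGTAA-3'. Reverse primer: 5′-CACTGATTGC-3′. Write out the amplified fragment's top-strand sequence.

5'-GGACGTAACCCCCCACGAAAATGCGGCGTCGCAGCAAAATAGAGATACACAGCCAATTTCCTATAGCAATCAGTG-3'

The forward primer matches the template at positions 127–134.
Reverse complement of the reverse primer: GCAATCAGTG. This occurs on the top strand at positions 192–201.
The product is the template from position 127 through 201 (75 bp).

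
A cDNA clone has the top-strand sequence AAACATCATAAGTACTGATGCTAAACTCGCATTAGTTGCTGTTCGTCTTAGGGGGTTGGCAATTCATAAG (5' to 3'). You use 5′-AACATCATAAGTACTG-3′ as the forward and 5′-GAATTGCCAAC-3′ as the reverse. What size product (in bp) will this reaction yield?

Scanning the template, AACATCATAAGTACTG occurs at positions 2–17; this primer anneals to the bottom strand there with its 3' end pointing downstream.
The reverse primer's reverse complement is GTTGGCAATTC, which matches the template at positions 55–65.
Product length = (reverse-primer end) − (forward-primer start) + 1 = 65 − 2 + 1 = 64 bp.

64 bp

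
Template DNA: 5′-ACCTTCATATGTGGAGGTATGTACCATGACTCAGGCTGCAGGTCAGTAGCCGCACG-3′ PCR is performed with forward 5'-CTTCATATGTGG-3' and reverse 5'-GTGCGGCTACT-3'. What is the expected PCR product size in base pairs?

53 bp

Scanning the template, CTTCATATGTGG occurs at positions 3–14; this primer anneals to the bottom strand there with its 3' end pointing downstream.
Taking the reverse complement of GTGCGGCTACT gives AGTAGCCGCAC, found at positions 45–55 on the template; the primer anneals here to the top strand with its 3' end pointing upstream.
Product length = (reverse-primer end) − (forward-primer start) + 1 = 55 − 3 + 1 = 53 bp.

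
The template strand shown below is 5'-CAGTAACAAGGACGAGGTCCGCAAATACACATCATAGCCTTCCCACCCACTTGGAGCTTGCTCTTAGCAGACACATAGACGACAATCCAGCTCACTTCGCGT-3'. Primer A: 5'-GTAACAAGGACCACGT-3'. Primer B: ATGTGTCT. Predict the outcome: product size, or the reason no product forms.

No product — primer A has no binding site in the template.

Primer A (GTAACAAGGACCACGT) does not match the top strand, and its reverse complement ACGTGGTCCTTGTTAC does not match either.
With no annealing site for primer A, no amplification occurs.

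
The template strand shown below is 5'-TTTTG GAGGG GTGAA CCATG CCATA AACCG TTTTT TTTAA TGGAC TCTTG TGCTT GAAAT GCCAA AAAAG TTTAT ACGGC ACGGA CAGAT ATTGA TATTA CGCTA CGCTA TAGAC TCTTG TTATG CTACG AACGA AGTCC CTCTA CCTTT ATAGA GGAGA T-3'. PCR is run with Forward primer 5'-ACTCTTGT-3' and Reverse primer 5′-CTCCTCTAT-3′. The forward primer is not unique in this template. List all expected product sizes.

116 bp, 46 bp

The forward primer ACTCTTGT matches the top strand at positions 44–51, 114–121.
The reverse primer's reverse complement is ATAGAGGAG, matching at positions 151–159.
Each forward site pairs with the reverse site to give a product ending at position 159: sizes 116, 46 bp.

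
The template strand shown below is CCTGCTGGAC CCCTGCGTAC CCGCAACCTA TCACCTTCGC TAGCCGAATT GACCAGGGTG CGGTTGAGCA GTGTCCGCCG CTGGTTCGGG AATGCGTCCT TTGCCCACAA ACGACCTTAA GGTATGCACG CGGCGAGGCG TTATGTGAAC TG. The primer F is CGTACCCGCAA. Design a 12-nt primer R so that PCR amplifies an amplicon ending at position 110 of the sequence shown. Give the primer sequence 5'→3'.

5'-TTGTGGGCAAAG-3'

The forward primer binds at positions 16–26; the product's 3' end on the top strand is position 110.
The reverse primer anneals to the top strand over positions 99–110, i.e. to CTTTGCCCACAA.
Its sequence written 5'→3' is the reverse complement: TTGTGGGCAAAG.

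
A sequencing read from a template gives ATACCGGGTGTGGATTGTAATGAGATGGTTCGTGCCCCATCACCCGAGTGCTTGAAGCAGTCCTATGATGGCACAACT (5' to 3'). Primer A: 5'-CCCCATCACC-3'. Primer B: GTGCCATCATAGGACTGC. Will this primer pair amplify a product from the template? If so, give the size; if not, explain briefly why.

Primer A (CCCCATCACC) matches the top strand at positions 35–44; it acts as a forward primer.
Primer B's reverse complement is GCAGTCCTATGATGGCAC, matching the top strand at positions 57–74; it acts as a reverse primer.
The 3' ends face each other across positions 35–74, giving a 40 bp product.

Yes — a 40 bp product.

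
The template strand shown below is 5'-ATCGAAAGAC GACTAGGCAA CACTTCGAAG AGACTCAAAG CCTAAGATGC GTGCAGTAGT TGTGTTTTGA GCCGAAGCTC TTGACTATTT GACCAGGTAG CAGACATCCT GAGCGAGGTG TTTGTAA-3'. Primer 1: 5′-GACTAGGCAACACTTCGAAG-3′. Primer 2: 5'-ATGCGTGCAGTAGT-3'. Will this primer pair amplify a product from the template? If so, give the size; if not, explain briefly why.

Primer 1 (GACTAGGCAACACTTCGAAG) matches the top strand at positions 11–30 (3' end points downstream).
Primer 2 (ATGCGTGCAGTAGT) also matches the top strand directly, at positions 47–60 — its reverse complement ACTACTGCACGCAT is not present.
Both primers anneal to the bottom strand with 3' ends pointing the same way, so neither can prime synthesis back toward the other.

No product — both primers anneal to the same strand and extend in the same direction.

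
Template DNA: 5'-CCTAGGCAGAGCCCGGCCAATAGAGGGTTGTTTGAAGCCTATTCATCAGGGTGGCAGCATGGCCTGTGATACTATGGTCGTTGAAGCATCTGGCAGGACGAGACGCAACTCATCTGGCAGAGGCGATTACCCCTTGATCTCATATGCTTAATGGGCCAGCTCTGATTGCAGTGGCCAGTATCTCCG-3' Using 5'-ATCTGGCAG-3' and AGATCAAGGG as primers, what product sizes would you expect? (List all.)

53 bp, 29 bp

The forward primer ATCTGGCAG matches the top strand at positions 88–96, 112–120.
The reverse primer's reverse complement is CCCTTGATCT, matching at positions 131–140.
Each forward site pairs with the reverse site to give a product ending at position 140: sizes 53, 29 bp.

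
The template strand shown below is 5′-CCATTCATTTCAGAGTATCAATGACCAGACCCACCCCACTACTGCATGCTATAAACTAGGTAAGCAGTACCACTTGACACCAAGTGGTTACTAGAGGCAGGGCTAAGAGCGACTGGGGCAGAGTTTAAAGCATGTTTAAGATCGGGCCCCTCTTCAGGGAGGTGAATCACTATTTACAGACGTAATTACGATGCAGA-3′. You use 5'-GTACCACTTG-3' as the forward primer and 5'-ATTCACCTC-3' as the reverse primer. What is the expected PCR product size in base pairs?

101 bp

Scanning the template, GTACCACTTG occurs at positions 67–76; this primer anneals to the bottom strand there with its 3' end pointing downstream.
Taking the reverse complement of ATTCACCTC gives GAGGTGAAT, found at positions 159–167 on the template; the primer anneals here to the top strand with its 3' end pointing upstream.
Amplicon spans positions 67–167: 101 bp.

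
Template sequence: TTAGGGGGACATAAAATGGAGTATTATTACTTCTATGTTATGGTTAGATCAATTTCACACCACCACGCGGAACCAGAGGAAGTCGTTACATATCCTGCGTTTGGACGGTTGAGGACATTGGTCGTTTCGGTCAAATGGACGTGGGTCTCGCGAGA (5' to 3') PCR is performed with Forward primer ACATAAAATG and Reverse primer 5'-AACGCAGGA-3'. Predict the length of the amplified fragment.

93 bp

Scanning the template, ACATAAAATG occurs at positions 9–18; this primer anneals to the bottom strand there with its 3' end pointing downstream.
Reverse complement of the reverse primer: TCCTGCGTT. This occurs on the top strand at positions 93–101.
Product length = (reverse-primer end) − (forward-primer start) + 1 = 101 − 9 + 1 = 93 bp.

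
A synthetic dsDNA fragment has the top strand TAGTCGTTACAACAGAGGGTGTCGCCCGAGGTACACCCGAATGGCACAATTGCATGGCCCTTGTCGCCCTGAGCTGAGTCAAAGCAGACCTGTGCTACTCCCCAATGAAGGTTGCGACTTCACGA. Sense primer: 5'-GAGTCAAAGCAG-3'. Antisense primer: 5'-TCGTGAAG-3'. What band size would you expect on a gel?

50 bp

Forward primer GAGTCAAAGCAG is found on the top strand at positions 76–87.
Taking the reverse complement of TCGTGAAG gives CTTCACGA, found at positions 118–125 on the template; the primer anneals here to the top strand with its 3' end pointing upstream.
Product length = (reverse-primer end) − (forward-primer start) + 1 = 125 − 76 + 1 = 50 bp.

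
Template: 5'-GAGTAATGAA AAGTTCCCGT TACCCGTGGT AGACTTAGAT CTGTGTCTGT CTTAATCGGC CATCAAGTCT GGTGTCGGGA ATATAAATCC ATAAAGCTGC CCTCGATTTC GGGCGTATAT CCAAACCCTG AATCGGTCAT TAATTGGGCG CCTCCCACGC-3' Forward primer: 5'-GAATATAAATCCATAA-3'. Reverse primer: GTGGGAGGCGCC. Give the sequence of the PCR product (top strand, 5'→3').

Scanning the template, GAATATAAATCCATAA occurs at positions 79–94; this primer anneals to the bottom strand there with its 3' end pointing downstream.
The reverse primer's reverse complement is GGCGCCTCCCAC, which matches the template at positions 147–158.
The product is the template from position 79 through 158 (80 bp).

5'-GAATATAAATCCATAAAGCTGCCCTCGATTTCGGGCGTATATCCAAACCCTGAATCGGTCATTAATTGGGCGCCTCCCAC-3'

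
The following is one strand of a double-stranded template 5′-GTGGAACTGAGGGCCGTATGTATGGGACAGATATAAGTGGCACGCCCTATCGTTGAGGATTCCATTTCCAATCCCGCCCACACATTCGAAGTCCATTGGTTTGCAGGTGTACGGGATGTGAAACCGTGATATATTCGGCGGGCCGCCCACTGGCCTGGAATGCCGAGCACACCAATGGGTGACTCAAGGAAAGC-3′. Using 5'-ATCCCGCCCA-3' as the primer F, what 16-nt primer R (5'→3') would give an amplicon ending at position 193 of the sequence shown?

5'-CTTTCCTTGAGTCACC-3'

The forward primer binds at positions 71–80; the product's 3' end on the top strand is position 193.
The reverse primer anneals to the top strand over positions 178–193, i.e. to GGTGACTCAAGGAAAG.
Its sequence written 5'→3' is the reverse complement: CTTTCCTTGAGTCACC.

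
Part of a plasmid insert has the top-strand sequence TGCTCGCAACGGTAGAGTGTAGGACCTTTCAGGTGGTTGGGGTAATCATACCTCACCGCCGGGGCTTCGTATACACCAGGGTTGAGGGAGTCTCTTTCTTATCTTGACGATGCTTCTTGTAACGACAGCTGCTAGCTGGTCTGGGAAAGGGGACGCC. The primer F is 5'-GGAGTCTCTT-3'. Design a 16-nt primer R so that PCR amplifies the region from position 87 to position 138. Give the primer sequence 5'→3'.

5'-CAGCTAGCAGCTGTCG-3'

The product's 3' end on the top strand is position 138.
The reverse primer anneals to the top strand over positions 123–138, i.e. to CGACAGCTGCTAGCTG.
Its sequence written 5'→3' is the reverse complement: CAGCTAGCAGCTGTCG.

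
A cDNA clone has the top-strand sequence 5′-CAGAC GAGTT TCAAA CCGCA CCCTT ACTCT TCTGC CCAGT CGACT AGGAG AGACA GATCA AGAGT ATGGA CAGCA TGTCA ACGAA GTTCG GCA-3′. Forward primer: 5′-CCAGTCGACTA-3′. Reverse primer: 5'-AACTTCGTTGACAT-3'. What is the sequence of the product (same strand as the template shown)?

5'-CCAGTCGACTAGGAGAGACAGATCAAGAGTATGGACAGCATGTCAACGAAGTT-3'

The forward primer matches the template at positions 36–46.
Reverse complement of the reverse primer: ATGTCAACGAAGTT. This occurs on the top strand at positions 75–88.
The product is the template from position 36 through 88 (53 bp).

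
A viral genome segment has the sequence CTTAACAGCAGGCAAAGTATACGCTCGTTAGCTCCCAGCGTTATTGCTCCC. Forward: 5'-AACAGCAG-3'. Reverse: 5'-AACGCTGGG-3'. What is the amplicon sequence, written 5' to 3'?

5'-AACAGCAGGCAAAGTATACGCTCGTTAGCTCCCAGCGTT-3'

The forward primer matches the template at positions 4–11.
The reverse primer's reverse complement is CCCAGCGTT, which matches the template at positions 34–42.
The product is the template from position 4 through 42 (39 bp).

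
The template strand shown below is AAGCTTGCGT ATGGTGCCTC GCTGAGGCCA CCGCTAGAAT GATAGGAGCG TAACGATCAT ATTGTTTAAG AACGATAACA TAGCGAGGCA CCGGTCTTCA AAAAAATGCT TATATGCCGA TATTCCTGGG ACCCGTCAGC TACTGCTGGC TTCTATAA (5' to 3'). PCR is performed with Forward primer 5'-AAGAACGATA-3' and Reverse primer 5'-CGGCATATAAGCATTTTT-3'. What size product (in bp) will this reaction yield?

52 bp

Scanning the template, AAGAACGATA occurs at positions 68–77; this primer anneals to the bottom strand there with its 3' end pointing downstream.
The reverse primer's reverse complement is AAAAATGCTTATATGCCG, which matches the template at positions 102–119.
Amplicon spans positions 68–119: 52 bp.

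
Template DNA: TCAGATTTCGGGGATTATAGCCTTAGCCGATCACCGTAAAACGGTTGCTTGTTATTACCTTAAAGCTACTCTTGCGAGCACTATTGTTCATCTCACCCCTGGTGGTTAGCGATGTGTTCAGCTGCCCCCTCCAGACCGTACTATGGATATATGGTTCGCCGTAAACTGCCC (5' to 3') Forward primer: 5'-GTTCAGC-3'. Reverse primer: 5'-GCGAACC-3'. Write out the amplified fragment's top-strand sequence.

5'-GTTCAGCTGCCCCCTCCAGACCGTACTATGGATATATGGTTCGC-3'

Scanning the template, GTTCAGC occurs at positions 116–122; this primer anneals to the bottom strand there with its 3' end pointing downstream.
The reverse primer's reverse complement is GGTTCGC, which matches the template at positions 153–159.
The product is the template from position 116 through 159 (44 bp).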